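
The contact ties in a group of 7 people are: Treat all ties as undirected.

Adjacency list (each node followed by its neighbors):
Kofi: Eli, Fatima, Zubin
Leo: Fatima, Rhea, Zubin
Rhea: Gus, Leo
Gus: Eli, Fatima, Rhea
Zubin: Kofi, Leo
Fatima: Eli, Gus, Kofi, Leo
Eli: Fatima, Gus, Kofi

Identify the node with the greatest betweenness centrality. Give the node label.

Unnormalized betweenness of each node: Eli:1, Fatima:7/2, Gus:2, Kofi:2, Leo:3, Rhea:3/4, Zubin:3/4.
Fatima has the largest value, 7/2, making it the main broker — the node through which the most shortest paths run.

Fatima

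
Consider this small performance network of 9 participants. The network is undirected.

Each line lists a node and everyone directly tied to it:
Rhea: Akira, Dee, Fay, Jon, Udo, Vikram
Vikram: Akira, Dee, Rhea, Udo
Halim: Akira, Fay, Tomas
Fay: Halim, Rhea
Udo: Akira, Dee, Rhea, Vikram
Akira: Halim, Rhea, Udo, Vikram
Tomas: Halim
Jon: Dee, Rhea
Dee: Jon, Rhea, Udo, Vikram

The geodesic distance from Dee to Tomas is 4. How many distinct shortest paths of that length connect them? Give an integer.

The shortest distance is 4. The length-4 paths are: Dee–Udo–Akira–Halim–Tomas; Dee–Rhea–Akira–Halim–Tomas; Dee–Vikram–Akira–Halim–Tomas; Dee–Rhea–Fay–Halim–Tomas.
That gives 4 distinct shortest paths.

4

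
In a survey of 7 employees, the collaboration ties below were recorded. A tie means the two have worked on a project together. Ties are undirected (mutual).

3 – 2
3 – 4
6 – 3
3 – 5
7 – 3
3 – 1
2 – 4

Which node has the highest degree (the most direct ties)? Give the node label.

3

Degrees — 1:1, 2:2, 3:6, 4:2, 5:1, 6:1, 7:1.
The maximum is 6, attained only by 3.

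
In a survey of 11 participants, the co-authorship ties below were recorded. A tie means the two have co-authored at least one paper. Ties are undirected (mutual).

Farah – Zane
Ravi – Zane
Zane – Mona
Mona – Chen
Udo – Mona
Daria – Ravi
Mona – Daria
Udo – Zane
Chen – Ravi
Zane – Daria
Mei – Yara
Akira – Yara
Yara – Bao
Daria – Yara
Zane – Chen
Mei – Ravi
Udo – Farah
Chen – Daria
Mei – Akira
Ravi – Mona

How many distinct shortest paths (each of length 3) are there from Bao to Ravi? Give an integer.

The shortest distance is 3. The length-3 paths are: Bao–Yara–Daria–Ravi; Bao–Yara–Mei–Ravi.
That gives 2 distinct shortest paths.

2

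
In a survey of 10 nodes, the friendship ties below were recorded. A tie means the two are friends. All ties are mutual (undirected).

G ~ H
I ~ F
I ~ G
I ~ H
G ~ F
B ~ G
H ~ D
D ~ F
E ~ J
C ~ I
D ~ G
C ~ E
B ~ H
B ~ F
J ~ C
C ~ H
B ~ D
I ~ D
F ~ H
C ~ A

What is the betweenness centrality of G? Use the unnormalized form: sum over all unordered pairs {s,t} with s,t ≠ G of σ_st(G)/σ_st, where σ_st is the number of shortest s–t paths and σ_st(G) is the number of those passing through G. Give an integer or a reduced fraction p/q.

Pairs whose geodesics pass through G — I–B: 1/4.
All other pairs contribute 0.
Summing the contributions gives betweenness(G) = 1/4.

1/4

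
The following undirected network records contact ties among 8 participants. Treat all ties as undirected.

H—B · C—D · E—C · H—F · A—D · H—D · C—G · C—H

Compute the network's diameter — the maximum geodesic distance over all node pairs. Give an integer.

Eccentricity of each node (its greatest distance to any other): A:3, B:3, C:2, D:2, E:3, F:3, G:3, H:2.
The maximum eccentricity is 3, realized for instance by the pair G–B via G – C – H – B. So the diameter is 3.

3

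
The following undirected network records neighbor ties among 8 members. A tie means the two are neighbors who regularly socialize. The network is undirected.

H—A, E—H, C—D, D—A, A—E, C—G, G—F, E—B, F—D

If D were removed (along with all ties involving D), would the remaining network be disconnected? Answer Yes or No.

Yes

Removing D leaves {C, F, and G} with no path to {A, B, E, and H}, so the network splits into 2 components. D is a cut vertex.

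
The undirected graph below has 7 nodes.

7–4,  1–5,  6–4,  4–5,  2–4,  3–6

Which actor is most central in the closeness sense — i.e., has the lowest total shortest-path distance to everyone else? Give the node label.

4

Farness (sum of distances to all others) for each node — 1:16, 2:13, 3:16, 4:8, 5:11, 6:11, 7:13.
The smallest farness is 8, for 4, so 4 has the highest closeness.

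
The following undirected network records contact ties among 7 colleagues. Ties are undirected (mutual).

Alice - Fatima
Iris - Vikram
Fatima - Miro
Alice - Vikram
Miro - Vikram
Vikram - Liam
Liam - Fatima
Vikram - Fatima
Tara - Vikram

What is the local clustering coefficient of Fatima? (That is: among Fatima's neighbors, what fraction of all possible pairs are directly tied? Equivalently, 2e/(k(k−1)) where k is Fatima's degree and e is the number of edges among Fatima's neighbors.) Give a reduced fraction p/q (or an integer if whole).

Fatima's neighbors: Alice, Liam, Miro, and Vikram (k = 4).
Possible neighbor pairs: C(4,2) = 6. Edges among them: Alice–Vikram, Liam–Vikram, Miro–Vikram → e = 3.
Clustering(Fatima) = 3/6 = 1/2.

1/2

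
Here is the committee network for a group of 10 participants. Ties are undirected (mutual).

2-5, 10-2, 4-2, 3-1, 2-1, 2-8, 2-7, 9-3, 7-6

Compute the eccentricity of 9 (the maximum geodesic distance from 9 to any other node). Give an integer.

5

Distances from 9: 1:2, 2:3, 3:1, 4:4, 5:4, 6:5, 7:4, 8:4, 10:4.
The largest is 5 (to 6), so the eccentricity of 9 is 5.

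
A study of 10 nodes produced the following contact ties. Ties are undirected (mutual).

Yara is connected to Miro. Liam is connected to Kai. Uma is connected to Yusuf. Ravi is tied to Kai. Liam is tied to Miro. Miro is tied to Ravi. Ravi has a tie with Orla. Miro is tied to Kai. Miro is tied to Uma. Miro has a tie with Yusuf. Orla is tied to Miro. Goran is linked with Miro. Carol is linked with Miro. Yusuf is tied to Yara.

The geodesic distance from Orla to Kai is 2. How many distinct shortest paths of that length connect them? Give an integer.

2

The shortest distance is 2. The length-2 paths are: Orla–Miro–Kai; Orla–Ravi–Kai.
That gives 2 distinct shortest paths.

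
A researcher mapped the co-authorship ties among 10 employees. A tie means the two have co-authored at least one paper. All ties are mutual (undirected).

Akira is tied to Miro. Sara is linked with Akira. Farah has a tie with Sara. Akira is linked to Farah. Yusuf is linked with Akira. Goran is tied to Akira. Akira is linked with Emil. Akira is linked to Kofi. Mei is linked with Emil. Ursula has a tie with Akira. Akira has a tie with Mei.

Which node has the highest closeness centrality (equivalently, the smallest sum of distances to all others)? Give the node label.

Akira

Farness (sum of distances to all others) for each node — Akira:9, Emil:16, Farah:16, Goran:17, Kofi:17, Mei:16, Miro:17, Sara:16, Ursula:17, Yusuf:17.
The smallest farness is 9, for Akira, so Akira has the highest closeness.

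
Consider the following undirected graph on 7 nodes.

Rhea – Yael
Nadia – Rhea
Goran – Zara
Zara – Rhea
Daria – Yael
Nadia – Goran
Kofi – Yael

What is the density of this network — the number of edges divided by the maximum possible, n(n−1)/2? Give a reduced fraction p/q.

1/3

There are 7 edges and 7 nodes, so the maximum possible is C(7,2) = 21.
Density = 7/21 = 1/3.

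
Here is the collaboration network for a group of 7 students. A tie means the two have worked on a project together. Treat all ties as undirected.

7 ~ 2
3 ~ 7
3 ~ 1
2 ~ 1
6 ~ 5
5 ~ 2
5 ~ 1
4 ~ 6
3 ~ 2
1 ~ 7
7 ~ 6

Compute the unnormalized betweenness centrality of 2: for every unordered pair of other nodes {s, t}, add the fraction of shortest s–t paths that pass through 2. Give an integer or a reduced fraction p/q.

5/6

Pairs whose geodesics pass through 2 — 5–3: 1/2; 5–7: 1/3.
All other pairs contribute 0.
Summing the contributions gives betweenness(2) = 5/6.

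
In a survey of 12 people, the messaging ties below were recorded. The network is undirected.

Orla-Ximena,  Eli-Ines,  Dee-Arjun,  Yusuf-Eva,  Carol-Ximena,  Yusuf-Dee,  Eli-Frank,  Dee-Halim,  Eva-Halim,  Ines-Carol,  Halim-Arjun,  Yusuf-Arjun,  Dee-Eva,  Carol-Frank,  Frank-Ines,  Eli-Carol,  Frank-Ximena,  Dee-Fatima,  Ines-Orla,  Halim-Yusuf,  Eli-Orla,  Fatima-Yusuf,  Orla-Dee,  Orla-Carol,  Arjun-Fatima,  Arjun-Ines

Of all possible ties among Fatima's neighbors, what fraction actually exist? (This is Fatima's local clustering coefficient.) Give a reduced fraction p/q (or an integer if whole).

1

Fatima's neighbors: Arjun, Dee, and Yusuf (k = 3).
Possible neighbor pairs: C(3,2) = 3. Edges among them: Arjun–Dee, Arjun–Yusuf, Dee–Yusuf → e = 3.
Clustering(Fatima) = 3/3 = 1.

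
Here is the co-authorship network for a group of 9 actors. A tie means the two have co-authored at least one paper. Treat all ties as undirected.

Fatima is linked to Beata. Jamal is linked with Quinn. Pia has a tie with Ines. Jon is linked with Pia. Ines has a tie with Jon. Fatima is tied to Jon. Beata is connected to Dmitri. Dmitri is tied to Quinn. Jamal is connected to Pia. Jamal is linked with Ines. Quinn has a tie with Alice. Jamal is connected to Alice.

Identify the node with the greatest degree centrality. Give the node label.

Jamal

Degrees — Alice:2, Beata:2, Dmitri:2, Fatima:2, Ines:3, Jamal:4, Jon:3, Pia:3, Quinn:3.
The maximum is 4, attained only by Jamal.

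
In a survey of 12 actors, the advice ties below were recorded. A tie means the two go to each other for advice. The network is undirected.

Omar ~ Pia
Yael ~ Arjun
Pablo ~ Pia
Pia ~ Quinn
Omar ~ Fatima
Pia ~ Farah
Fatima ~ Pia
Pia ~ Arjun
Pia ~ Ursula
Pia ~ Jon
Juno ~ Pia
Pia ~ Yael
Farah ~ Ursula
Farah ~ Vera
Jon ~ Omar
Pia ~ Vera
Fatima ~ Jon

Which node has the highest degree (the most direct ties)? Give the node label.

Degrees — Arjun:2, Farah:3, Fatima:3, Jon:3, Juno:1, Omar:3, Pablo:1, Pia:11, Quinn:1, Ursula:2, Vera:2, Yael:2.
The maximum is 11, attained only by Pia.

Pia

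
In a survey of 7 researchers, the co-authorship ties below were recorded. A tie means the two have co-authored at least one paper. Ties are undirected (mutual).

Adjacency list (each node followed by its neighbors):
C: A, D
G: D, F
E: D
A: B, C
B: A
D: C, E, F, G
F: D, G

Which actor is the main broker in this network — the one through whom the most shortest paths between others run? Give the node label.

Unnormalized betweenness of each node: A:5, B:0, C:8, D:11, E:0, F:0, G:0.
D has the largest value, 11, making it the main broker — the node through which the most shortest paths run.

D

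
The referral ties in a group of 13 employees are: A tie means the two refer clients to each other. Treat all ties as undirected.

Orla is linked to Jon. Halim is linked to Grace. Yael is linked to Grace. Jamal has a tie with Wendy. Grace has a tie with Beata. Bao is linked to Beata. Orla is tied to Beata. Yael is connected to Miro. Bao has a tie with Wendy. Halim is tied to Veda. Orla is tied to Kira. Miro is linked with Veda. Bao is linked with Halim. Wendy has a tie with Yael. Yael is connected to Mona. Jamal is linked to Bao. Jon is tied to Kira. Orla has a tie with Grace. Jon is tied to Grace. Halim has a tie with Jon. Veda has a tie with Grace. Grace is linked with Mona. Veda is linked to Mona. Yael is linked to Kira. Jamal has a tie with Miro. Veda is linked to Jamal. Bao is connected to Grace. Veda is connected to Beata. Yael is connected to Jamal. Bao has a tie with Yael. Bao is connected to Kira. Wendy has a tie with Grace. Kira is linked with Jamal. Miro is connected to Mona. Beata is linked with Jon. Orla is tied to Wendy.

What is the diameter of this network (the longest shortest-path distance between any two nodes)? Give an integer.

3

Eccentricity of each node (its greatest distance to any other): Bao:2, Beata:2, Grace:2, Halim:2, Jamal:2, Jon:3, Kira:2, Miro:3, Mona:2, Orla:3, Veda:2, Wendy:2, Yael:2.
The maximum eccentricity is 3, realized for instance by the pair Miro–Orla via Miro – Veda – Beata – Orla. So the diameter is 3.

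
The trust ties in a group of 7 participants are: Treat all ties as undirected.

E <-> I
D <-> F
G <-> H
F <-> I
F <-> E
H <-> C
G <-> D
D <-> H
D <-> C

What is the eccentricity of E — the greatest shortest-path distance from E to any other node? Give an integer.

3

Distances from E: C:3, D:2, F:1, G:3, H:3, I:1.
The largest is 3 (to C, G, and H), so the eccentricity of E is 3.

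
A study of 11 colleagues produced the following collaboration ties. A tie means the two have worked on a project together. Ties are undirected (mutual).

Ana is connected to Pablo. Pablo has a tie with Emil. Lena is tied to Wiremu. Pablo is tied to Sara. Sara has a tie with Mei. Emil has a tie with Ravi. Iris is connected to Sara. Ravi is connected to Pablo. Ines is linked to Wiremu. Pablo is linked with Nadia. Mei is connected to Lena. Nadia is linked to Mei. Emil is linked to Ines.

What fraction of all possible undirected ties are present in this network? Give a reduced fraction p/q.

13/55

There are 13 edges and 11 nodes, so the maximum possible is C(11,2) = 55.
Density = 13/55.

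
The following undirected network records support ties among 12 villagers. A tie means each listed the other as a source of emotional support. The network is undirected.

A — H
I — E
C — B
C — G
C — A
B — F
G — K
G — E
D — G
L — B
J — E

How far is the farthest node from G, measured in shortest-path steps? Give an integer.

Distances from G: A:2, B:2, C:1, D:1, E:1, F:3, H:3, I:2, J:2, K:1, L:3.
The largest is 3 (to H, L, and F), so the eccentricity of G is 3.

3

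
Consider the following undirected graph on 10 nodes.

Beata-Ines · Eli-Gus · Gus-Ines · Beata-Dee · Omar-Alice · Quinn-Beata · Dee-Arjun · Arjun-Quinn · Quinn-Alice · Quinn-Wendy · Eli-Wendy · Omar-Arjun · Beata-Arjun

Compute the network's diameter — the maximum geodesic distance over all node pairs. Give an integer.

Eccentricity of each node (its greatest distance to any other): Alice:4, Arjun:3, Beata:3, Dee:4, Eli:4, Gus:4, Ines:3, Omar:4, Quinn:3, Wendy:3.
The maximum eccentricity is 4, realized for instance by the pair Dee–Eli via Dee – Beata – Ines – Gus – Eli. So the diameter is 4.

4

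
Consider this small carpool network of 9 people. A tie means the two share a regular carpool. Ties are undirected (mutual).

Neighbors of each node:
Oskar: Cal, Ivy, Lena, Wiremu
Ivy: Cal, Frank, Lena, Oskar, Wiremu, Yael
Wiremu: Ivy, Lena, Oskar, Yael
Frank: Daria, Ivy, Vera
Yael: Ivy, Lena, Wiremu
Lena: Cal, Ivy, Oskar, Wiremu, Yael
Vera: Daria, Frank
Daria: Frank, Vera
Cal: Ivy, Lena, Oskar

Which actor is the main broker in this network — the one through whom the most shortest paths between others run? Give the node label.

Unnormalized betweenness of each node: Cal:0, Daria:0, Frank:12, Ivy:97/6, Lena:7/6, Oskar:1/3, Vera:0, Wiremu:1/3, Yael:0.
Ivy has the largest value, 97/6, making it the main broker — the node through which the most shortest paths run.

Ivy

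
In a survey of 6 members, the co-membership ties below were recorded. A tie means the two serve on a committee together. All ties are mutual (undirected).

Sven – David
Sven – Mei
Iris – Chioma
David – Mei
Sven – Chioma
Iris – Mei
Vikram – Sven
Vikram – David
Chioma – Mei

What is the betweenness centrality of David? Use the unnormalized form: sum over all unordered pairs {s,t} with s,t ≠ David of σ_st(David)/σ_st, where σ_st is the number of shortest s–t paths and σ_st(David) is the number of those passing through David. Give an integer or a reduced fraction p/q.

5/6

Pairs whose geodesics pass through David — Iris–Vikram: 1/3; Mei–Vikram: 1/2.
All other pairs contribute 0.
Summing the contributions gives betweenness(David) = 5/6.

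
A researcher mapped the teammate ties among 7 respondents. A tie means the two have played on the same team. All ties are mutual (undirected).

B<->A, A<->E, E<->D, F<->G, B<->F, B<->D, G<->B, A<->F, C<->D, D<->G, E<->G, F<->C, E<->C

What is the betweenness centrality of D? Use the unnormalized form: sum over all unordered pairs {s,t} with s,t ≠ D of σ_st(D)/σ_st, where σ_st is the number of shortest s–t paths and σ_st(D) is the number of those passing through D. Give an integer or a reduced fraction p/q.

Pairs whose geodesics pass through D — G–C: 1/3; B–E: 1/3; B–C: 1/2.
All other pairs contribute 0.
Summing the contributions gives betweenness(D) = 7/6.

7/6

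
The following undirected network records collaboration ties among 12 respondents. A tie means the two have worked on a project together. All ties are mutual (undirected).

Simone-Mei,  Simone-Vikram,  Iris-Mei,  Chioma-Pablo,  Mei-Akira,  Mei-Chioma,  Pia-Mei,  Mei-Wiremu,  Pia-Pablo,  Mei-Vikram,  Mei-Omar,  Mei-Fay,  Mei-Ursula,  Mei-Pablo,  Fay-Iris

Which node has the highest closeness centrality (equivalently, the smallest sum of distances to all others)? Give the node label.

Farness (sum of distances to all others) for each node — Akira:21, Chioma:20, Fay:20, Iris:20, Mei:11, Omar:21, Pablo:19, Pia:20, Simone:20, Ursula:21, Vikram:20, Wiremu:21.
The smallest farness is 11, for Mei, so Mei has the highest closeness.

Mei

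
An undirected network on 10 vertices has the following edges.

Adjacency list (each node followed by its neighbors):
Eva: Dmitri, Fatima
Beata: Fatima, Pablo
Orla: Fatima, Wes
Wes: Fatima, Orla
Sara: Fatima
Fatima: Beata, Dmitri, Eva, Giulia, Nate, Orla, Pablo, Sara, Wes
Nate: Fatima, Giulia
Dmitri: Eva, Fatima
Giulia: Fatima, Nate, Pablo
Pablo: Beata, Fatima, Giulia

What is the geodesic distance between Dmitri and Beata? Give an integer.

2

One shortest route is Dmitri – Fatima – Beata, which uses 2 edges, and Dmitri and Beata are not directly tied, so nothing shorter exists. So d(Dmitri,Beata) = 2.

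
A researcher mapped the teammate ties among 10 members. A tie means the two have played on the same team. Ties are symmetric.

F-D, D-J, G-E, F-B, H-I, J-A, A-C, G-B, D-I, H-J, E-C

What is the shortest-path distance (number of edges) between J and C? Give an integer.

2

One shortest route is J – A – C, which uses 2 edges, and J and C are not directly tied, so nothing shorter exists. So d(J,C) = 2.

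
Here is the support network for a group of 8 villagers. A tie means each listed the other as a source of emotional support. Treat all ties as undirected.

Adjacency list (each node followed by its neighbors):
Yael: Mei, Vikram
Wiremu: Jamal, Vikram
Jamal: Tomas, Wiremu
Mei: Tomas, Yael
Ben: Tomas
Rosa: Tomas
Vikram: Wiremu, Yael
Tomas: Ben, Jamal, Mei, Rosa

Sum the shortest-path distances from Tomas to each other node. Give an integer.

11

Distances from Tomas: Ben:1, Jamal:1, Mei:1, Rosa:1, Vikram:3, Wiremu:2, Yael:2.
Sum = 1 + 1 + 1 + 1 + 3 + 2 + 2 = 11.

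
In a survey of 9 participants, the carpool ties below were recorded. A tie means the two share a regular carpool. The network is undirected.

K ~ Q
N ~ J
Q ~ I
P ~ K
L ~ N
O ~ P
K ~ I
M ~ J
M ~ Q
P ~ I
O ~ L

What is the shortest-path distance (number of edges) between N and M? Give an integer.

2

One shortest route is N – J – M, which uses 2 edges, and N and M are not directly tied, so nothing shorter exists. So d(N,M) = 2.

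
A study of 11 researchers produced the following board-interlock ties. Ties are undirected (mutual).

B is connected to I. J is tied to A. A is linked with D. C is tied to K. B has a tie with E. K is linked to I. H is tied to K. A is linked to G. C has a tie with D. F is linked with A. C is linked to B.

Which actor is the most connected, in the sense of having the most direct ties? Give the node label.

Degrees — A:4, B:3, C:3, D:2, E:1, F:1, G:1, H:1, I:2, J:1, K:3.
The maximum is 4, attained only by A.

A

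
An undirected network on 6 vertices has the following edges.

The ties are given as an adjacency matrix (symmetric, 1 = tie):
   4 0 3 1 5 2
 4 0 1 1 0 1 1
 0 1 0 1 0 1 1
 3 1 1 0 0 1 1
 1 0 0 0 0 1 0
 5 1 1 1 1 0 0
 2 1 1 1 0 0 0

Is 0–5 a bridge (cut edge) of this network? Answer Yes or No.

Even without that edge, 0 still reaches 5 via 0 – 4 – 5, so the network stays connected. Not a bridge.

No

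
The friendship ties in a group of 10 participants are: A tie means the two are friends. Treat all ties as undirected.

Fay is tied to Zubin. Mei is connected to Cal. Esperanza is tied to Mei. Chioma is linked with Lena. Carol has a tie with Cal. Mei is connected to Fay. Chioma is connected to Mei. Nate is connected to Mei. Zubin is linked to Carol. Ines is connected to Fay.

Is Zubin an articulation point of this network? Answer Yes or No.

Even without Zubin, every remaining node can still reach every other (the residual graph is connected), so Zubin is not a cut vertex.

No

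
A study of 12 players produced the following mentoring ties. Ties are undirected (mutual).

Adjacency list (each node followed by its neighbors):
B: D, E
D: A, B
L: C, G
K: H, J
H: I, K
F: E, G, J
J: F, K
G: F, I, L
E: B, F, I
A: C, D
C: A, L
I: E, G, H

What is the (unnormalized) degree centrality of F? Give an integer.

F is directly tied to E, G, and J. That is 3 neighbors, so the degree of F is 3.

3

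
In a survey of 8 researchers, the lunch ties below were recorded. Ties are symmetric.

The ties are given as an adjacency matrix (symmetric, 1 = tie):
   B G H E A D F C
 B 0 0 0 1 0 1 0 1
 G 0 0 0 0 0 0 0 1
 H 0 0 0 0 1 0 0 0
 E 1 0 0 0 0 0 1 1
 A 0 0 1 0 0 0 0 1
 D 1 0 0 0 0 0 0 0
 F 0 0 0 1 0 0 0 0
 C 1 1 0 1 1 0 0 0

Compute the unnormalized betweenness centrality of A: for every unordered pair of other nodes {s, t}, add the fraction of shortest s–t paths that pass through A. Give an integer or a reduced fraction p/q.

Pairs whose geodesics pass through A — B–H: 1; G–H: 1; H–E: 1; H–D: 1; H–F: 1; H–C: 1.
All other pairs contribute 0.
Summing the contributions gives betweenness(A) = 6.

6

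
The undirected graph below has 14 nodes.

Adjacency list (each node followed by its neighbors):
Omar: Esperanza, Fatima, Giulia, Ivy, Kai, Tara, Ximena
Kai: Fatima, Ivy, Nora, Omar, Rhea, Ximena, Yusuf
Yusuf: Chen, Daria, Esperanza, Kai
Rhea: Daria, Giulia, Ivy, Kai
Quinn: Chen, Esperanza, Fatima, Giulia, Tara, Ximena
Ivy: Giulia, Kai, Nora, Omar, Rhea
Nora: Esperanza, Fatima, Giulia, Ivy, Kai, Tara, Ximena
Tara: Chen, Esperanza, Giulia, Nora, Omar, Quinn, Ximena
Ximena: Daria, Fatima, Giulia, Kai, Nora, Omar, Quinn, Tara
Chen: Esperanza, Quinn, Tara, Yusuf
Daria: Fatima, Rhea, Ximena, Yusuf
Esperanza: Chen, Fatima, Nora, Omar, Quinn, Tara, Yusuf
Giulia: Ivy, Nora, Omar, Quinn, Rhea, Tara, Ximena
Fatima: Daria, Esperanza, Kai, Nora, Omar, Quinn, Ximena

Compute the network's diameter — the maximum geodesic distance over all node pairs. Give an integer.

3

Eccentricity of each node (its greatest distance to any other): Chen:3, Daria:2, Esperanza:3, Fatima:2, Giulia:3, Ivy:3, Kai:2, Nora:2, Omar:2, Quinn:2, Rhea:3, Tara:2, Ximena:2, Yusuf:3.
The maximum eccentricity is 3, realized for instance by the pair Rhea–Esperanza via Rhea – Giulia – Quinn – Esperanza. So the diameter is 3.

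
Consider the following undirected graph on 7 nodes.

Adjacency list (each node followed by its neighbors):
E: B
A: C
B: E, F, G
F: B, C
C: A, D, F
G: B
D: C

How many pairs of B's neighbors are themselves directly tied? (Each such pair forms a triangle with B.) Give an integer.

0

B's neighbors are E, F, and G, but none of them are tied to each other, so no triangle contains B.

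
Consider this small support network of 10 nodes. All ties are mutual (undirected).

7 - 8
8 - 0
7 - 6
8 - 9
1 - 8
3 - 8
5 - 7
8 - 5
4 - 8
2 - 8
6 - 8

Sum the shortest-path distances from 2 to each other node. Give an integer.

Distances from 2: 0:2, 1:2, 3:2, 4:2, 5:2, 6:2, 7:2, 8:1, 9:2.
Sum = 2 + 2 + 2 + 2 + 2 + 2 + 2 + 1 + 2 = 17.

17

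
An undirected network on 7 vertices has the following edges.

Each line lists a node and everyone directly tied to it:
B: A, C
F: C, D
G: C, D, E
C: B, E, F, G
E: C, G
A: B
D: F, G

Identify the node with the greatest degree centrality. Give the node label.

C

Degrees — A:1, B:2, C:4, D:2, E:2, F:2, G:3.
The maximum is 4, attained only by C.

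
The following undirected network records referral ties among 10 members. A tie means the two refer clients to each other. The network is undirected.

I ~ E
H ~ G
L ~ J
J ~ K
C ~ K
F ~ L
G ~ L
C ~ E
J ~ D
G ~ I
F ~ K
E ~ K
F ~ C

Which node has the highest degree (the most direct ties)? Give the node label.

K

Degrees — C:3, D:1, E:3, F:3, G:3, H:1, I:2, J:3, K:4, L:3.
The maximum is 4, attained only by K.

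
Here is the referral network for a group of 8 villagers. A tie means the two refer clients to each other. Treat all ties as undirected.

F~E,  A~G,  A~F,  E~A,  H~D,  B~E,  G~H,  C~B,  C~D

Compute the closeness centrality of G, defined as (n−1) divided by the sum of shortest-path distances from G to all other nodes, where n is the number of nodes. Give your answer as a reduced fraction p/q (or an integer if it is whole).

Distances from G: A:1, B:3, C:3, D:2, E:2, F:2, H:1. Sum = 14.
n = 8, so closeness = 7/14 = 1/2.

1/2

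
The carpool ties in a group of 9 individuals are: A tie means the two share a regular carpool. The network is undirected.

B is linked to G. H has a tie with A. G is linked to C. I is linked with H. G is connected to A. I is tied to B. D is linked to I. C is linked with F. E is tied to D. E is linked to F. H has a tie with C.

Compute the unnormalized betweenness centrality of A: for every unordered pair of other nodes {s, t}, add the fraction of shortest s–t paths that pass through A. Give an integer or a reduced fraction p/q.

Pairs whose geodesics pass through A — H–G: 1/2.
All other pairs contribute 0.
Summing the contributions gives betweenness(A) = 1/2.

1/2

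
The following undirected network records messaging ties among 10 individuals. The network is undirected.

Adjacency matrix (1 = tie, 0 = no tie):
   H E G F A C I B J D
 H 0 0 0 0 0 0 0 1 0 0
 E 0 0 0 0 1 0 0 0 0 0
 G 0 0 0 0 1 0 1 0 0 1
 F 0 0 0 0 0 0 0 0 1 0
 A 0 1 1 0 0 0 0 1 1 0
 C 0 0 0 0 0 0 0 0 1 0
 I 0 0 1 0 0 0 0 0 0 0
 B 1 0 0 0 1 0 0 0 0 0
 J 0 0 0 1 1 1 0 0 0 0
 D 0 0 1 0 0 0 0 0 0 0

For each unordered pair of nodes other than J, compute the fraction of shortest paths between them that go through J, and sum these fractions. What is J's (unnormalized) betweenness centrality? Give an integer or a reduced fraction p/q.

Pairs whose geodesics pass through J — H–F: 1; H–C: 1; E–F: 1; E–C: 1; G–F: 1; G–C: 1; F–A: 1; F–C: 1; F–I: 1; F–B: 1; F–D: 1; A–C: 1; C–I: 1; C–B: 1 … (+1 more pairs).
All other pairs contribute 0.
Summing the contributions gives betweenness(J) = 15.

15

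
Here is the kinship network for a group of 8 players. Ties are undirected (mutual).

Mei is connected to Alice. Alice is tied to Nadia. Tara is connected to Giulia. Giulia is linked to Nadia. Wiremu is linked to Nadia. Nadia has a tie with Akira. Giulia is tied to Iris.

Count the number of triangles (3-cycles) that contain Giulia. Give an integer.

Giulia's neighbors are Iris, Nadia, and Tara, but none of them are tied to each other, so no triangle contains Giulia.

0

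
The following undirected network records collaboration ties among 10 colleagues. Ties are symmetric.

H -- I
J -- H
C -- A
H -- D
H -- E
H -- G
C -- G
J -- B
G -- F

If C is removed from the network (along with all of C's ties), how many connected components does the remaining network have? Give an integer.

Without C, the remaining ties split the others into: {B, D, E, F, G, H, I, J}; {A}.
That's 2 separate components.

2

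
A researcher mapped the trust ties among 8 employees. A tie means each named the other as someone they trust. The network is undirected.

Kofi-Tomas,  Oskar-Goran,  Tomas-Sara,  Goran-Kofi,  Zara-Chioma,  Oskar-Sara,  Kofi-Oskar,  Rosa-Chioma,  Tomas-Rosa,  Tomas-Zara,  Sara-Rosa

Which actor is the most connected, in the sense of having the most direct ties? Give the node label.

Degrees — Chioma:2, Goran:2, Kofi:3, Oskar:3, Rosa:3, Sara:3, Tomas:4, Zara:2.
The maximum is 4, attained only by Tomas.

Tomas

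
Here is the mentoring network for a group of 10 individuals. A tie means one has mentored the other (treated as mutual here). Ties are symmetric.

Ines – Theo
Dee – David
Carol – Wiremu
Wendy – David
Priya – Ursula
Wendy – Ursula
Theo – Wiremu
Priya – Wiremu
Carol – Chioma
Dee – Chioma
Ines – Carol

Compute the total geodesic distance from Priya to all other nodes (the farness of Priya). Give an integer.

21

Distances from Priya: Carol:2, Chioma:3, David:3, Dee:4, Ines:3, Theo:2, Ursula:1, Wendy:2, Wiremu:1.
Sum = 2 + 3 + 3 + 4 + 3 + 2 + 1 + 2 + 1 = 21.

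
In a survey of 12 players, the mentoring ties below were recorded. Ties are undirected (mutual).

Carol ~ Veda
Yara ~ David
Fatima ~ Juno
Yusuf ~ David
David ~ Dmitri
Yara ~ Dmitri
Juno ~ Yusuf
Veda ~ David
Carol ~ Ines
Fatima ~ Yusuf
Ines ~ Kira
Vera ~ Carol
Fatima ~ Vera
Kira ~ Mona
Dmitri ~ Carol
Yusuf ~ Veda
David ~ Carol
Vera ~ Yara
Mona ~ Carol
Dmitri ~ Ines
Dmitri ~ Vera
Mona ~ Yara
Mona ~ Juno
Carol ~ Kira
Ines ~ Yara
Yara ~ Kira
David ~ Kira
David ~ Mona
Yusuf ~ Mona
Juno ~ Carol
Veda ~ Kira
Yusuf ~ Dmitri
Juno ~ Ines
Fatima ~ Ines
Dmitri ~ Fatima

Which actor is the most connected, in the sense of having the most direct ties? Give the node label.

Carol

Degrees — Carol:8, David:7, Dmitri:7, Fatima:5, Ines:6, Juno:5, Kira:6, Mona:6, Veda:4, Vera:4, Yara:6, Yusuf:6.
The maximum is 8, attained only by Carol.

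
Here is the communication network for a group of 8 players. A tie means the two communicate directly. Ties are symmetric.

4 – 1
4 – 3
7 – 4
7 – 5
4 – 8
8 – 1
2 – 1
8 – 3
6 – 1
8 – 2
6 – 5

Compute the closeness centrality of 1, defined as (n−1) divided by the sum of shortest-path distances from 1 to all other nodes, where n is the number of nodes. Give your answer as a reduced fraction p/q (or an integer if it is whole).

7/10

Distances from 1: 2:1, 3:2, 4:1, 5:2, 6:1, 7:2, 8:1. Sum = 10.
n = 8, so closeness = 7/10.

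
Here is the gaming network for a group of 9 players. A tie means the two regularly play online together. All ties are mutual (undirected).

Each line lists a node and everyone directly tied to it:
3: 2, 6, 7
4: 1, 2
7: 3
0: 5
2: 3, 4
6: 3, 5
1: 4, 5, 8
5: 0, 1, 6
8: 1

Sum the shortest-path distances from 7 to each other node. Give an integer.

24

Distances from 7: 0:4, 1:4, 2:2, 3:1, 4:3, 5:3, 6:2, 8:5.
Sum = 4 + 4 + 2 + 1 + 3 + 3 + 2 + 5 = 24.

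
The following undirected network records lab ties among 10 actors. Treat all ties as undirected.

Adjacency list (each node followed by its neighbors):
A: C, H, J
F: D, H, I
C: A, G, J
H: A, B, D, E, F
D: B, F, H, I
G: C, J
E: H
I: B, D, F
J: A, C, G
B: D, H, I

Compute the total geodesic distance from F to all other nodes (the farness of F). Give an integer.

Distances from F: A:2, B:2, C:3, D:1, E:2, G:4, H:1, I:1, J:3.
Sum = 2 + 2 + 3 + 1 + 2 + 4 + 1 + 1 + 3 = 19.

19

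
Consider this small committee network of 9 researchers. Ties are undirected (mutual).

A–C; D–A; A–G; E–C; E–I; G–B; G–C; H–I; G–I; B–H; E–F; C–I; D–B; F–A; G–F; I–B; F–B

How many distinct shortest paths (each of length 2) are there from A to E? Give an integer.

2

The shortest distance is 2. The length-2 paths are: A–F–E; A–C–E.
That gives 2 distinct shortest paths.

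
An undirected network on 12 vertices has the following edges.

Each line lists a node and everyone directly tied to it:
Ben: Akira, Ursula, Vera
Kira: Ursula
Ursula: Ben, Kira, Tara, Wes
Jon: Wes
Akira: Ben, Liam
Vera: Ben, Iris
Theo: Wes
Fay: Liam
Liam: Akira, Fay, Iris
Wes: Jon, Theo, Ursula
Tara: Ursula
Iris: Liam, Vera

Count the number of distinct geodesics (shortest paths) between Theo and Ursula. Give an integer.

The shortest distance is 2, and the only length-2 path is Theo–Wes–Ursula. So there is exactly 1 shortest path.

1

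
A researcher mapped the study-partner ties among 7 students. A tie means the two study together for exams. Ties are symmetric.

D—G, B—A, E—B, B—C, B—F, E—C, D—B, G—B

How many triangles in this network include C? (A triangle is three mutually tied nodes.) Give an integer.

1

C's neighbors: B and E.
Neighbor pairs that are themselves tied: C–B–E. Each forms one triangle with C, for 1 in total.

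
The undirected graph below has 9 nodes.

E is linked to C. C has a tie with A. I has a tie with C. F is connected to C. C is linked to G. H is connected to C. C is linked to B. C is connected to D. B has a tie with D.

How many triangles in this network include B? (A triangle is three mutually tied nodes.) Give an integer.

1

B's neighbors: C and D.
Neighbor pairs that are themselves tied: B–C–D. Each forms one triangle with B, for 1 in total.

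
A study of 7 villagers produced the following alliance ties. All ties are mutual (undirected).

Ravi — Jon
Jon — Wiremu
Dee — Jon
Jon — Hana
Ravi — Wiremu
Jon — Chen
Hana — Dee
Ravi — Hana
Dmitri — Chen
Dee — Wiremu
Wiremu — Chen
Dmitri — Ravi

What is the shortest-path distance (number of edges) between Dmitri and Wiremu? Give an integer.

2

One shortest route is Dmitri – Chen – Wiremu, which uses 2 edges, and Dmitri and Wiremu are not directly tied, so nothing shorter exists. So d(Dmitri,Wiremu) = 2.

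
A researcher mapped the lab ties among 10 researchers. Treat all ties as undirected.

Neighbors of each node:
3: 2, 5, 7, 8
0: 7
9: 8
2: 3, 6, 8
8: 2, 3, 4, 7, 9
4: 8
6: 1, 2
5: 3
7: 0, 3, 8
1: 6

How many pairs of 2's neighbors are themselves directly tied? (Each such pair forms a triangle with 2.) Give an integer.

2's neighbors: 3, 6, and 8.
Neighbor pairs that are themselves tied: 2–3–8. Each forms one triangle with 2, for 1 in total.

1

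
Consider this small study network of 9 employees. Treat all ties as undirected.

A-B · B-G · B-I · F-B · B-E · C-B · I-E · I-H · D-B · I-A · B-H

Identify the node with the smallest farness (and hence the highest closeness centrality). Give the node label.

Farness (sum of distances to all others) for each node — A:14, B:8, C:15, D:15, E:14, F:15, G:15, H:14, I:12.
The smallest farness is 8, for B, so B has the highest closeness.

B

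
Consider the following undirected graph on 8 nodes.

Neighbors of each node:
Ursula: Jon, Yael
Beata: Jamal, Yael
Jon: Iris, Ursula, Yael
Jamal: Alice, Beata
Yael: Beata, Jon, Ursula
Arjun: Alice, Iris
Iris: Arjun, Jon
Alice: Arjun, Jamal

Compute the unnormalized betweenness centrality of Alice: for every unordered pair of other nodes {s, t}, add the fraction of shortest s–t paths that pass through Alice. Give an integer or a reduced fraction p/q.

Pairs whose geodesics pass through Alice — Iris–Jamal: 1; Arjun–Jamal: 1; Arjun–Beata: 1.
All other pairs contribute 0.
Summing the contributions gives betweenness(Alice) = 3.

3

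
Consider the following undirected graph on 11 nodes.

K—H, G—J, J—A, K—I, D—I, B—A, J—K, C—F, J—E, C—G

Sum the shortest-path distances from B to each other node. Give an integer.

Distances from B: A:1, C:4, D:5, E:3, F:5, G:3, H:4, I:4, J:2, K:3.
Sum = 1 + 4 + 5 + 3 + 5 + 3 + 4 + 4 + 2 + 3 = 34.

34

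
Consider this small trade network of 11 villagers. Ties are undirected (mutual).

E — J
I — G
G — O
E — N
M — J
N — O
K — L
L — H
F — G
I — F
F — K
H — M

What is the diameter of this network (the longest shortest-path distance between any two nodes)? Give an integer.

5

Eccentricity of each node (its greatest distance to any other): E:5, F:5, G:5, H:5, I:5, J:5, K:5, L:5, M:5, N:5, O:5.
The maximum eccentricity is 5, realized for instance by the pair K–E via K – F – G – O – N – E. So the diameter is 5.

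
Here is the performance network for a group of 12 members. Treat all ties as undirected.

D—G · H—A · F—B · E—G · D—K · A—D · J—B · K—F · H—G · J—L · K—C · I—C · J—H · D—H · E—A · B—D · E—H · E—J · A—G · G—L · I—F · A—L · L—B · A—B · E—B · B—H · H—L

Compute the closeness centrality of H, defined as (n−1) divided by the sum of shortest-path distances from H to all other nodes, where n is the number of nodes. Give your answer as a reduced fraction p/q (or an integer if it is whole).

11/17

Distances from H: A:1, B:1, C:3, D:1, E:1, F:2, G:1, I:3, J:1, K:2, L:1. Sum = 17.
n = 12, so closeness = 11/17.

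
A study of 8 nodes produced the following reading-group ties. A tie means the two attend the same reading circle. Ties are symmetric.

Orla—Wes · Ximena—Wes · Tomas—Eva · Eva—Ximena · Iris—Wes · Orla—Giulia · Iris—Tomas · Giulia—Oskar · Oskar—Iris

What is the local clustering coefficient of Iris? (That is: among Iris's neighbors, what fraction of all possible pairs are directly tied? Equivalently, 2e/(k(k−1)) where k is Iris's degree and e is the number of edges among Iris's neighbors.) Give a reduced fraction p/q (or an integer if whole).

0

Iris's neighbors: Oskar, Tomas, and Wes (k = 3).
Possible neighbor pairs: C(3,2) = 3. Edges among them: none → e = 0.
Clustering(Iris) = 0/3 = 0.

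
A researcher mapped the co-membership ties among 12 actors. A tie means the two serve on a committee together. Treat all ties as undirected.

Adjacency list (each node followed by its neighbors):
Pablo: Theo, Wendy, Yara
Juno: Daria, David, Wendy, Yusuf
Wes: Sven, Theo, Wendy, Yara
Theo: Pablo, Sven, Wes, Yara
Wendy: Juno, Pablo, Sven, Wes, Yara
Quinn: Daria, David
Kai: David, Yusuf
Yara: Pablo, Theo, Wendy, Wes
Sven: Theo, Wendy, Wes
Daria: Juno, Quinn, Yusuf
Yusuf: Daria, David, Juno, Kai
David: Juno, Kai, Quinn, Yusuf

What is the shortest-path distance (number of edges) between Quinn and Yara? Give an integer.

One shortest route is Quinn – Daria – Juno – Wendy – Yara, which uses 4 edges, and at distance 3 from Quinn we only reach {Wendy}, which does not include Yara. So d(Quinn,Yara) = 4.

4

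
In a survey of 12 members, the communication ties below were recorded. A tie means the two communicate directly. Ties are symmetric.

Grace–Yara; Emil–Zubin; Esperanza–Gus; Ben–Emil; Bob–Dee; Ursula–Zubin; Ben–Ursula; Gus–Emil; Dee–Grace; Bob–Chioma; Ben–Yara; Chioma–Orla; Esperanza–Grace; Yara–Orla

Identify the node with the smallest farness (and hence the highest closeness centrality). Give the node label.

Farness (sum of distances to all others) for each node — Ben:24, Bob:36, Chioma:34, Dee:30, Emil:28, Esperanza:28, Grace:24, Gus:30, Orla:28, Ursula:32, Yara:22, Zubin:36.
The smallest farness is 22, for Yara, so Yara has the highest closeness.

Yara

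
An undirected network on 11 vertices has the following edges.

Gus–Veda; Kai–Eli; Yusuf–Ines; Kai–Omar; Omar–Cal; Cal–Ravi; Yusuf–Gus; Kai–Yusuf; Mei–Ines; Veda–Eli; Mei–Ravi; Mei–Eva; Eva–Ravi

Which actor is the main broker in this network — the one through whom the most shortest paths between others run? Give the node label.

Yusuf

Unnormalized betweenness of each node: Cal:13/2, Eli:7/2, Eva:0, Gus:9/2, Ines:23/2, Kai:29/2, Mei:19/2, Omar:17/2, Ravi:6, Veda:1, Yusuf:33/2.
Yusuf has the largest value, 33/2, making it the main broker — the node through which the most shortest paths run.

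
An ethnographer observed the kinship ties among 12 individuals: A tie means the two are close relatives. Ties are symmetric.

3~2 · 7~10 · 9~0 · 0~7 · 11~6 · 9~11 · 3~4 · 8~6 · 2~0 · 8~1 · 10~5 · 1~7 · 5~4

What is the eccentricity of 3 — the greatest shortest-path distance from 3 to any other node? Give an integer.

Distances from 3: 0:2, 1:4, 2:1, 4:1, 5:2, 6:5, 7:3, 8:5, 9:3, 10:3, 11:4.
The largest is 5 (to 8 and 6), so the eccentricity of 3 is 5.

5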